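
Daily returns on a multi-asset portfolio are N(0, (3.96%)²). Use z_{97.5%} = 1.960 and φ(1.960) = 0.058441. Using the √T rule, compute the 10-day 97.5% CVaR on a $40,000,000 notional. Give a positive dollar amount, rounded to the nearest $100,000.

σ_{10d} = 3.96% × √10 = 12.523%.
ES multiplier = φ(z)/(1−α) = 0.058441/0.025 = 2.338.
ES = 12.523% × 2.338 = 29.279%; on $40,000,000: $11,711,600.

$11,700,000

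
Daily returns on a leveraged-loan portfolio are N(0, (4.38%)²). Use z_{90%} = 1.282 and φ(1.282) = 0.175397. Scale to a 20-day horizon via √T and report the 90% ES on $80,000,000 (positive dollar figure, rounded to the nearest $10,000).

σ_{20d} = 4.38% × √20 = 19.588%.
ES multiplier = φ(z)/(1−α) = 0.175397/0.1 = 1.754.
ES = 19.588% × 1.754 = 34.357%; on $80,000,000: $27,485,600.

$27,490,000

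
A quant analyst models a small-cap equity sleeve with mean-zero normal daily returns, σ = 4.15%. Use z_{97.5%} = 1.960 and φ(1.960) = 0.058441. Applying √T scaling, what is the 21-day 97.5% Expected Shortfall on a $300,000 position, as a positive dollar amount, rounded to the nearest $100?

$133,400

σ_{21d} = 4.15% × √21 = 19.018%.
ES multiplier = φ(z)/(1−α) = 0.058441/0.025 = 2.338.
ES = 19.018% × 2.338 = 44.464%; on $300,000: $133,392.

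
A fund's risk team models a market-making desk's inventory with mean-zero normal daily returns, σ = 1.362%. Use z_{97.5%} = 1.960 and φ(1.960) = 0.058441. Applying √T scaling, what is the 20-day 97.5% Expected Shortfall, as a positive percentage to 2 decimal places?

σ_{20d} = 1.362% × √20 = 6.091%.
ES multiplier = φ(z)/(1−α) = 0.058441/0.025 = 2.338.
ES = 6.091% × 2.338 = 14.241%.

14.24%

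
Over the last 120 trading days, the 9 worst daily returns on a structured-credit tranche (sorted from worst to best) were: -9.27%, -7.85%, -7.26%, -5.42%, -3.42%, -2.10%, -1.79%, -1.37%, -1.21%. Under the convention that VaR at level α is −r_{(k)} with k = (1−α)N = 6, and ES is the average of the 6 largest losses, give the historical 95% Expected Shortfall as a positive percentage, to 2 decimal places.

The 6 worst returns sum to -35.32%.
ES = −(-35.32%) / 6 = 5.8866…% ≈ 5.89%.

5.89%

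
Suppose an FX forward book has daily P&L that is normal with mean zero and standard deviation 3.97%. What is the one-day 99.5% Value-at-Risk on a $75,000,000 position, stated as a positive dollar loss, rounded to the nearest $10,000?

$7,670,000

At 99.5% one-sided, z = 2.576.
VaR = z·σ = 2.576 × 3.97% = 10.227%.
On $75,000,000: 0.10227 × $75,000,000 = $7,670,250.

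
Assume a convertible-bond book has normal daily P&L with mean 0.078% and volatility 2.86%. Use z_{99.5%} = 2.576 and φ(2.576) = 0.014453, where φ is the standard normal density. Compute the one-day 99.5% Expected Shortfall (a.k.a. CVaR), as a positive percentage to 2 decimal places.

8.19%

Tail multiplier: φ(z)/(1−α) = 0.014453 / 0.005 = 2.891.
ES = −(0.078%) + 2.86% × 2.891 = 8.190%.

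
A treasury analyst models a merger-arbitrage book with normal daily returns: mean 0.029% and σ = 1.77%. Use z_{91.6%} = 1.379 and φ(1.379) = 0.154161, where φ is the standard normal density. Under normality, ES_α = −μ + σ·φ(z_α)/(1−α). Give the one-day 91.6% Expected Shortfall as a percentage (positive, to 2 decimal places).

Tail multiplier: φ(z)/(1−α) = 0.154161 / 0.084 = 1.835.
ES = −(0.029%) + 1.77% × 1.835 = 3.219%.

3.22%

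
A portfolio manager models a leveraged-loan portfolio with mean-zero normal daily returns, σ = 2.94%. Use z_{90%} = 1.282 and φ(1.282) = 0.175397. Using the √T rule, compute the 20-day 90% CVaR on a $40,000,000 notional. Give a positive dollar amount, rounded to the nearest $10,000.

$9,220,000

σ_{20d} = 2.94% × √20 = 13.148%.
ES multiplier = φ(z)/(1−α) = 0.175397/0.1 = 1.754.
ES = 13.148% × 1.754 = 23.062%; on $40,000,000: $9,224,800.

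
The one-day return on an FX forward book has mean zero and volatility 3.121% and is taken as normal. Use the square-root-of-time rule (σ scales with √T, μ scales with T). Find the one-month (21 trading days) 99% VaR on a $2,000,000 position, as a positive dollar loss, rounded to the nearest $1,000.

At 99%, z = 2.326.
σ_{21d} = 3.121% × √21 = 14.302%.
VaR = 2.326 × 14.302% = 33.266%.
On $2,000,000: 0.33266 × $2,000,000 = $665,320.

$665,000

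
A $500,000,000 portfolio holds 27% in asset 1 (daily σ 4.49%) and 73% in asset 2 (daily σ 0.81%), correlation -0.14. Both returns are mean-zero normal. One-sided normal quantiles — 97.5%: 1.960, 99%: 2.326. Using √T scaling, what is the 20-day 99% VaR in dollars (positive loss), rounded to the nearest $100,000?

σ_p = √(0.27²·4.49² + 0.73²·0.81² + 2·-0.14·0.27·0.73·4.49·0.81) = 1.272%.
σ_{20d} = 1.272% × √20 = 5.689%.
VaR = 2.326 × 5.689% = 13.233%; on $500,000,000 that is $66,165,000.

$66,200,000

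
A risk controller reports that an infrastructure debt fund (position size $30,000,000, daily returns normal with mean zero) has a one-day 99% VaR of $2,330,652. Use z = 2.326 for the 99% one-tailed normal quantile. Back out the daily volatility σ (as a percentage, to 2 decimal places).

VaR as a fraction: $2,330,652 / $30,000,000 = 7.769%.
σ = VaR / z = 7.769% / 2.326 = 3.340%.

3.34%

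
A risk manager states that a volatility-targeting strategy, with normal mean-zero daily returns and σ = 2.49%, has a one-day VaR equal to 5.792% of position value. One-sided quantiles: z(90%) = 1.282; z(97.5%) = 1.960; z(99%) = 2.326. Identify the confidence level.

Implied z = VaR/σ = 5.792 / 2.49 = 2.326.
This matches z(99%) = 2.326.

99%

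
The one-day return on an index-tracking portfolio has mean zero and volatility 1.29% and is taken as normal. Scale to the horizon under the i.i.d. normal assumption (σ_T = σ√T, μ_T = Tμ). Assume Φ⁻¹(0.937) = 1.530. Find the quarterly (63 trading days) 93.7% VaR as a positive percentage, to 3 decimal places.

15.666%

σ_{63d} = 1.29% × √63 = 10.239%.
VaR = 1.530 × 10.239% = 15.666%.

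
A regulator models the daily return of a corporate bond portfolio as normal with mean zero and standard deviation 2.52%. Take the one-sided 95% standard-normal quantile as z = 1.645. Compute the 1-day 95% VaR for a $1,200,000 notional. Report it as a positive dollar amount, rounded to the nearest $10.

VaR = z·σ = 1.645 × 2.52% = 4.145%.
On $1,200,000: 0.04145 × $1,200,000 = $49,740.

$49,740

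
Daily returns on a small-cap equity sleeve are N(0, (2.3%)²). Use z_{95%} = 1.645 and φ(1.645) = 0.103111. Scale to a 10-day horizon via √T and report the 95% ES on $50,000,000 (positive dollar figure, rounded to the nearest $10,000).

σ_{10d} = 2.3% × √10 = 7.273%.
ES multiplier = φ(z)/(1−α) = 0.103111/0.05 = 2.062.
ES = 7.273% × 2.062 = 14.997%; on $50,000,000: $7,498,500.

$7,500,000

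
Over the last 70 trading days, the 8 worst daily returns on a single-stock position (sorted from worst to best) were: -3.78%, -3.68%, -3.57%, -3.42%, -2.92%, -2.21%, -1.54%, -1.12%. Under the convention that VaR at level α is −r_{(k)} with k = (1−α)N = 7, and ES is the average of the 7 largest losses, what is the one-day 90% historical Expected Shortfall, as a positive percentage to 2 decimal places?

3.02%

The 7 worst returns sum to -21.12%.
ES = −(-21.12%) / 7 = 3.0171…% ≈ 3.02%.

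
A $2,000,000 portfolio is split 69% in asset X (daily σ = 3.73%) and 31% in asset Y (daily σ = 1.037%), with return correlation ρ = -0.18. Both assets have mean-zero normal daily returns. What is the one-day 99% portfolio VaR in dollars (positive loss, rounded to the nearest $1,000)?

$118,000

σ_p² = 0.69²·3.73² + 0.31²·1.037² + 2·-0.18·0.69·0.31·3.73·1.037 = 6.4294 (%²).
σ_p = √6.4294 = 2.536%.
At 99%, z = 2.326.
VaR = 2.326 × 2.536% = 5.899%; on $2,000,000 that is $117,980.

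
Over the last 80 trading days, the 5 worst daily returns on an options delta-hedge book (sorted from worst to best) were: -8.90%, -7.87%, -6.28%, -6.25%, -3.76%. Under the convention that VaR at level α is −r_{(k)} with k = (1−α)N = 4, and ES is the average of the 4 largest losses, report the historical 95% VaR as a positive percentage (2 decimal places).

6.25%

k = 4; the 4th lowest return is -6.25%, so VaR = 6.25%.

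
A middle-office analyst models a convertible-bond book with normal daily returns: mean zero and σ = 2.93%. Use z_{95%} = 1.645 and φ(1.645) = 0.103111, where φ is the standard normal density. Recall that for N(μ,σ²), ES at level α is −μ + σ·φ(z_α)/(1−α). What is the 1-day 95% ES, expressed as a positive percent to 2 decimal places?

Tail multiplier: φ(z)/(1−α) = 0.103111 / 0.05 = 2.062.
ES = 2.93% × 2.062 = 6.042%.

6.04%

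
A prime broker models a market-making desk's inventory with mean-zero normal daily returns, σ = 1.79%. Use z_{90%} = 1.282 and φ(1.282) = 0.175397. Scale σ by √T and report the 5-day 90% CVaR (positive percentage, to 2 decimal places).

7.02%

σ_{5d} = 1.79% × √5 = 4.003%.
ES multiplier = φ(z)/(1−α) = 0.175397/0.1 = 1.754.
ES = 4.003% × 1.754 = 7.021%.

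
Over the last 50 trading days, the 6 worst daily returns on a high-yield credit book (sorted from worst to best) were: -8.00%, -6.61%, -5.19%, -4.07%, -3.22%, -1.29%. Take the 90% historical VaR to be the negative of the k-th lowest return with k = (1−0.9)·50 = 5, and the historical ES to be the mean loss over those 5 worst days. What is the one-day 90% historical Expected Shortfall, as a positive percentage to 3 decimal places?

5.418%

The 5 worst returns sum to -27.09%.
ES = −(-27.09%) / 5 = 5.418%.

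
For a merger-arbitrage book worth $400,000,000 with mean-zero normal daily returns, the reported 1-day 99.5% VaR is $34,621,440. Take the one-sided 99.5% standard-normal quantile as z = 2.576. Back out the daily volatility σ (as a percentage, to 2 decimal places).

3.36%

VaR as a fraction: $34,621,440 / $400,000,000 = 8.655%.
σ = VaR / z = 8.655% / 2.576 = 3.360%.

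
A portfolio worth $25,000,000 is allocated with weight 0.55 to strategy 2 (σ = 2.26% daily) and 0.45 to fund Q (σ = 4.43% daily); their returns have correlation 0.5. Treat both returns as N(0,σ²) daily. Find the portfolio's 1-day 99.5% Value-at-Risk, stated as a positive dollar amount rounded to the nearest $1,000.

$1,821,000

σ_p² = 0.55²·2.26² + 0.45²·4.43² + 2·0.5·0.55·0.45·2.26·4.43 = 7.9970 (%²).
σ_p = √7.9970 = 2.828%.
At 99.5%, z = 2.576.
VaR = 2.576 × 2.828% = 7.285%; on $25,000,000 that is $1,821,250.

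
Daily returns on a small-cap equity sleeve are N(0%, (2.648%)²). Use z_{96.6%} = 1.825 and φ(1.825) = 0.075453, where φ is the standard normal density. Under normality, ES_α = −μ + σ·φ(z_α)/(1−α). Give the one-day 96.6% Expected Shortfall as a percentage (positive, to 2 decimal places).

Tail multiplier: φ(z)/(1−α) = 0.075453 / 0.034 = 2.219.
ES = 2.648% × 2.219 = 5.876%.

5.88%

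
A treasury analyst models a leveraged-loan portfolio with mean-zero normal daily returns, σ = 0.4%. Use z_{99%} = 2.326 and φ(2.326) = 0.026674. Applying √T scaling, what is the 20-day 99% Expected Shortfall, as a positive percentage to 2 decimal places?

4.77%

σ_{20d} = 0.4% × √20 = 1.789%.
ES multiplier = φ(z)/(1−α) = 0.026674/0.01 = 2.667.
ES = 1.789% × 2.667 = 4.771%.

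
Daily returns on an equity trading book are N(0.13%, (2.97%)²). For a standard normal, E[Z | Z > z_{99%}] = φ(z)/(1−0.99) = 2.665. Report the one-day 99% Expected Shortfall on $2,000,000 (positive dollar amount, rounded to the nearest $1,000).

ES = −(0.13%) + 2.97% × 2.665 = 7.785%.
On $2,000,000: 0.07785 × $2,000,000 = $155,700.

$156,000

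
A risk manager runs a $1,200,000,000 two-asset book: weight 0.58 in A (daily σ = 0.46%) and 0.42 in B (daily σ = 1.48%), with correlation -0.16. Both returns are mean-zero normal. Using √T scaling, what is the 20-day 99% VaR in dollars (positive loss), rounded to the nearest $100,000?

σ_p = √(0.58²·0.46² + 0.42²·1.48² + 2·-0.16·0.58·0.42·0.46·1.48) = 0.636%.
σ_{20d} = 0.636% × √20 = 2.844%.
z(99%) = 2.326.
VaR = 2.326 × 2.844% = 6.615%; on $1,200,000,000 that is $79,380,000.

$79,400,000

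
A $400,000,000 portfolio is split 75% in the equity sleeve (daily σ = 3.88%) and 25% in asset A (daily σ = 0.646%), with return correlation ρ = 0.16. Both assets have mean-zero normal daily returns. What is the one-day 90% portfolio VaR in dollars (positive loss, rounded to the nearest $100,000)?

$15,100,000

σ_p² = 0.75²·3.88² + 0.25²·0.646² + 2·0.16·0.75·0.25·3.88·0.646 = 8.6446 (%²).
σ_p = √8.6446 = 2.940%.
At 90%, z = 1.282.
VaR = 1.282 × 2.940% = 3.769%; on $400,000,000 that is $15,076,000.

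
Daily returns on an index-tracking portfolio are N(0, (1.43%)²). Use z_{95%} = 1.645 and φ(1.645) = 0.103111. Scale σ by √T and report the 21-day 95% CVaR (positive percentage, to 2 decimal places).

σ_{21d} = 1.43% × √21 = 6.553%.
ES multiplier = φ(z)/(1−α) = 0.103111/0.05 = 2.062.
ES = 6.553% × 2.062 = 13.512%.

13.51%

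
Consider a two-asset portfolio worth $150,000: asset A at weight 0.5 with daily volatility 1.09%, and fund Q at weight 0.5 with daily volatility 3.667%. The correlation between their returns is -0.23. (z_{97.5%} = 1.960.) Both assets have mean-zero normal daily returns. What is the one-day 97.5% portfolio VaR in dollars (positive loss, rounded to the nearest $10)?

σ_p² = 0.5²·1.09² + 0.5²·3.667² + 2·-0.23·0.5·0.5·1.09·3.667 = 3.1991 (%²).
σ_p = √3.1991 = 1.789%.
VaR = 1.960 × 1.789% = 3.506%; on $150,000 that is $5,259.

$5,260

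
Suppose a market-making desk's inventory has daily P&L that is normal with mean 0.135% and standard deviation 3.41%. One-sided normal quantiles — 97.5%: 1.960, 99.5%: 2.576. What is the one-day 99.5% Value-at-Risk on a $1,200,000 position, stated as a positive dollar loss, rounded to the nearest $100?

VaR = −μ + z·σ = −(0.135%) + 2.576 × 3.41% = 8.649%.
On $1,200,000: 0.08649 × $1,200,000 = $103,788.

$103,800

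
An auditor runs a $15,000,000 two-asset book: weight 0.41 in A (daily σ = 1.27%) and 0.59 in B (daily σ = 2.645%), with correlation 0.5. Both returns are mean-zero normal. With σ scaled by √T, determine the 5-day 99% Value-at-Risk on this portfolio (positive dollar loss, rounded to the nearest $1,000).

σ_p = √(0.41²·1.27² + 0.59²·2.645² + 2·0.5·0.41·0.59·1.27·2.645) = 1.876%.
σ_{5d} = 1.876% × √5 = 4.195%.
z(99%) = 2.326.
VaR = 2.326 × 4.195% = 9.758%; on $15,000,000 that is $1,463,700.

$1,464,000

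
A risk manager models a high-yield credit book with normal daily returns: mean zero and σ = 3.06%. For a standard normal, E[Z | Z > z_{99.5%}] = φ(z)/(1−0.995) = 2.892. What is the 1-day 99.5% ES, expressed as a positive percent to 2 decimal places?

ES = 3.06% × 2.892 = 8.850%.

8.85%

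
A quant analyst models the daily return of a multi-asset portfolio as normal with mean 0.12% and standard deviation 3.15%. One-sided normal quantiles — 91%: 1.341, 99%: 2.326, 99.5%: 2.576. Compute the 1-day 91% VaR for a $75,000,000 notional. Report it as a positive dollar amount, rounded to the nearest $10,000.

VaR = −μ + z·σ = −(0.12%) + 1.341 × 3.15% = 4.104%.
On $75,000,000: 0.04104 × $75,000,000 = $3,078,000.

$3,080,000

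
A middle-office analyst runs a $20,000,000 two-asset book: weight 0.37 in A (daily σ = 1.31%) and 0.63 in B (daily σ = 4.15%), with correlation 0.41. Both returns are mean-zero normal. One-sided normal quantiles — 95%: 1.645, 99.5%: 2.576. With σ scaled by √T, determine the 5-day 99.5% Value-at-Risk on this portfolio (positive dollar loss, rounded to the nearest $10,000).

σ_p = √(0.37²·1.31² + 0.63²·4.15² + 2·0.41·0.37·0.63·1.31·4.15) = 2.848%.
σ_{5d} = 2.848% × √5 = 6.368%.
VaR = 2.576 × 6.368% = 16.404%; on $20,000,000 that is $3,280,800.

$3,280,000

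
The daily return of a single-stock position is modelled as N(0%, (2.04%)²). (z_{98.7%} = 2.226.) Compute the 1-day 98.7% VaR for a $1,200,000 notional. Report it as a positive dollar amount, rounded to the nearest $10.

VaR = z·σ = 2.226 × 2.04% = 4.541%.
On $1,200,000: 0.04541 × $1,200,000 = $54,492.

$54,490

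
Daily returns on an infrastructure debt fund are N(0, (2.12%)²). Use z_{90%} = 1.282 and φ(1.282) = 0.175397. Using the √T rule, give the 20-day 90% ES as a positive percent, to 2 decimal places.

16.63%

σ_{20d} = 2.12% × √20 = 9.481%.
ES multiplier = φ(z)/(1−α) = 0.175397/0.1 = 1.754.
ES = 9.481% × 1.754 = 16.630%.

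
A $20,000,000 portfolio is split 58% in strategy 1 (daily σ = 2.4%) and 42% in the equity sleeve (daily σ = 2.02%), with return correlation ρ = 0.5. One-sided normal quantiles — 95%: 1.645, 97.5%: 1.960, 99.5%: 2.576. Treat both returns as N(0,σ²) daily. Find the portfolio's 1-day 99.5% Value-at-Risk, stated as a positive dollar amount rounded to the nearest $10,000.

$1,010,000

σ_p² = 0.58²·2.4² + 0.42²·2.02² + 2·0.5·0.58·0.42·2.4·2.02 = 3.8384 (%²).
σ_p = √3.8384 = 1.959%.
VaR = 2.576 × 1.959% = 5.046%; on $20,000,000 that is $1,009,200.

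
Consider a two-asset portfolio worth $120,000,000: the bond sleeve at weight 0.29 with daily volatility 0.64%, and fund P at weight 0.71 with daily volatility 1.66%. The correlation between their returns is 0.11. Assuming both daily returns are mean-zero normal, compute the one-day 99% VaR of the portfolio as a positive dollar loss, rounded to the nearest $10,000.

σ_p² = 0.29²·0.64² + 0.71²·1.66² + 2·0.11·0.29·0.71·0.64·1.66 = 1.4717 (%²).
σ_p = √1.4717 = 1.213%.
At 99%, z = 2.326.
VaR = 2.326 × 1.213% = 2.821%; on $120,000,000 that is $3,385,200.

$3,390,000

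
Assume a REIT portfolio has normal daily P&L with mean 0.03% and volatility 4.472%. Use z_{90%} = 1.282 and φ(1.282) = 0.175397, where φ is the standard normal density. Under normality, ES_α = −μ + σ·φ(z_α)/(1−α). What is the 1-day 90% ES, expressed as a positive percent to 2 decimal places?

Tail multiplier: φ(z)/(1−α) = 0.175397 / 0.1 = 1.754.
ES = −(0.03%) + 4.472% × 1.754 = 7.814%.

7.81%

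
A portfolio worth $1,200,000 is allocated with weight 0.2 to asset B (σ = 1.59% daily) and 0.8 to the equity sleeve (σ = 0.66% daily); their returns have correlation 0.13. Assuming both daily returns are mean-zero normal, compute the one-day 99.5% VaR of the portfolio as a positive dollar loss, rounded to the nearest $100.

σ_p² = 0.2²·1.59² + 0.8²·0.66² + 2·0.13·0.2·0.8·1.59·0.66 = 0.4236 (%²).
σ_p = √0.4236 = 0.651%.
At 99.5%, z = 2.576.
VaR = 2.576 × 0.651% = 1.677%; on $1,200,000 that is $20,124.

$20,100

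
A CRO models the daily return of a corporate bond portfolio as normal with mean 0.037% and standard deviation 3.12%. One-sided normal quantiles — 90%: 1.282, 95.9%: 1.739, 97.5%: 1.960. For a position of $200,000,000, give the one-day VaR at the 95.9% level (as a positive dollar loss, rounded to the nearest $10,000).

$10,780,000

VaR = −μ + z·σ = −(0.037%) + 1.739 × 3.12% = 5.389%.
On $200,000,000: 0.05389 × $200,000,000 = $10,778,000.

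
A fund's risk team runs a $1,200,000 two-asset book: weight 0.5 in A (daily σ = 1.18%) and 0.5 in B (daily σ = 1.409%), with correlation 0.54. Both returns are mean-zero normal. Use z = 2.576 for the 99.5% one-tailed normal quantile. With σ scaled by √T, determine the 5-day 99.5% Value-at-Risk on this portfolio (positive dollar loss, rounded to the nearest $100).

$78,600

σ_p = √(0.5²·1.18² + 0.5²·1.409² + 2·0.54·0.5·0.5·1.18·1.409) = 1.137%.
σ_{5d} = 1.137% × √5 = 2.542%.
VaR = 2.576 × 2.542% = 6.548%; on $1,200,000 that is $78,576.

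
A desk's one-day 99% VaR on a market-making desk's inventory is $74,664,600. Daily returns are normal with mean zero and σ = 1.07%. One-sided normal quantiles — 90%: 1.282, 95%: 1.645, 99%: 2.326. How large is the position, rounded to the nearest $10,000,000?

VaR as a fraction of value: z·σ = 2.326 × 1.07% = 2.48882%.
Position = $74,664,600 / 0.0248882 = $3,000,000,000.

$3,000,000,000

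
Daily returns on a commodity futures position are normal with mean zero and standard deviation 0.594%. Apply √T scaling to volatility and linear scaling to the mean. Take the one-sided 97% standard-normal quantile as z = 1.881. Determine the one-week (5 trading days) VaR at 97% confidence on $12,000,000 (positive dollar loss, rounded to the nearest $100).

σ_{5d} = 0.594% × √5 = 1.328%.
VaR = 1.881 × 1.328% = 2.498%.
On $12,000,000: 0.02498 × $12,000,000 = $299,760.

$299,800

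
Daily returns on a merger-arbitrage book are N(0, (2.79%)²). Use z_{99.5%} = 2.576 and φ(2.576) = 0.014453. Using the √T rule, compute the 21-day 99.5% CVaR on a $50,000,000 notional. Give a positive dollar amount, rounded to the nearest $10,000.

σ_{21d} = 2.79% × √21 = 12.785%.
ES multiplier = φ(z)/(1−α) = 0.014453/0.005 = 2.891.
ES = 12.785% × 2.891 = 36.961%; on $50,000,000: $18,480,500.

$18,480,000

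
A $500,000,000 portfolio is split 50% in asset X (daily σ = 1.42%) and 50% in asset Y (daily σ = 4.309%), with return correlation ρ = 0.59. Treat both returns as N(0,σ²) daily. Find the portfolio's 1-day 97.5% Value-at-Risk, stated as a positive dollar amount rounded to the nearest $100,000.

$25,800,000

σ_p² = 0.5²·1.42² + 0.5²·4.309² + 2·0.59·0.5·0.5·1.42·4.309 = 6.9510 (%²).
σ_p = √6.9510 = 2.636%.
At 97.5%, z = 1.960.
VaR = 1.960 × 2.636% = 5.167%; on $500,000,000 that is $25,835,000.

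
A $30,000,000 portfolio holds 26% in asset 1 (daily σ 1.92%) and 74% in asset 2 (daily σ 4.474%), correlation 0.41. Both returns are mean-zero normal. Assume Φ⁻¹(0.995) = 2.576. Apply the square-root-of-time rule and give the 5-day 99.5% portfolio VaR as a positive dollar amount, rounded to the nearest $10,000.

σ_p = √(0.26²·1.92² + 0.74²·4.474² + 2·0.41·0.26·0.74·1.92·4.474) = 3.545%.
σ_{5d} = 3.545% × √5 = 7.927%.
VaR = 2.576 × 7.927% = 20.420%; on $30,000,000 that is $6,126,000.

$6,130,000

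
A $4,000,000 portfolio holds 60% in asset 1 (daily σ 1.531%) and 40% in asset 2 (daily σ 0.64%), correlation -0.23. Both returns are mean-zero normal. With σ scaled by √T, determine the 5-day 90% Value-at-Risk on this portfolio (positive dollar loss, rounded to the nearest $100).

$102,600

σ_p = √(0.6²·1.531² + 0.4²·0.64² + 2·-0.23·0.6·0.4·1.531·0.64) = 0.895%.
σ_{5d} = 0.895% × √5 = 2.001%.
z(90%) = 1.282.
VaR = 1.282 × 2.001% = 2.565%; on $4,000,000 that is $102,600.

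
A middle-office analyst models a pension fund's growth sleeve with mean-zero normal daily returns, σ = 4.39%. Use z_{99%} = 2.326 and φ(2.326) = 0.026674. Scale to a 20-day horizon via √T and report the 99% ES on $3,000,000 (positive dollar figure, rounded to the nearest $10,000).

σ_{20d} = 4.39% × √20 = 19.633%.
ES multiplier = φ(z)/(1−α) = 0.026674/0.01 = 2.667.
ES = 19.633% × 2.667 = 52.361%; on $3,000,000: $1,570,830.

$1,570,000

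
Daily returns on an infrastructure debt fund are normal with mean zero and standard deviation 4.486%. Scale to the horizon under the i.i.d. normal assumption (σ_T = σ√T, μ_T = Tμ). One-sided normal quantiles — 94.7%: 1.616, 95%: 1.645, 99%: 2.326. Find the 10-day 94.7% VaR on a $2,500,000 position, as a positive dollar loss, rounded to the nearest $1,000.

σ_{10d} = 4.486% × √10 = 14.186%.
VaR = 1.616 × 14.186% = 22.925%.
On $2,500,000: 0.22925 × $2,500,000 = $573,125.

$573,000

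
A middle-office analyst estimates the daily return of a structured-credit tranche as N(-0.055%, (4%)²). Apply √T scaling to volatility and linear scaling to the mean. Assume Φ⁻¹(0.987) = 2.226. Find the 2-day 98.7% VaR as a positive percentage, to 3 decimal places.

σ_{2d} = 4% × √2 = 5.657%; μ_{2d} = 2 × -0.055% = -0.110%.
VaR = −(-0.110%) + 2.226 × 5.657% = 12.702%.

12.702%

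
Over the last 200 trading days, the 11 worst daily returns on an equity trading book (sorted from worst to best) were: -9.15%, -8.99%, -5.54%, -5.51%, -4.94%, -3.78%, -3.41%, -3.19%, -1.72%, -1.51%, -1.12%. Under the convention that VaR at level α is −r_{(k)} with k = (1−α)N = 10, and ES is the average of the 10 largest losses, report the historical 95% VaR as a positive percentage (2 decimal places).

k = 10; the 10th lowest return is -1.51%, so VaR = 1.51%.

1.51%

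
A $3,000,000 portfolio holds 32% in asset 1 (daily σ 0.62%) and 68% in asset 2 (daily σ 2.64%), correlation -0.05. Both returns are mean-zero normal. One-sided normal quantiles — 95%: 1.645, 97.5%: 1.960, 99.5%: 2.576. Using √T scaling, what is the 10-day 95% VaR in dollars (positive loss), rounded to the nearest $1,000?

$280,000

σ_p = √(0.32²·0.62² + 0.68²·2.64² + 2·-0.05·0.32·0.68·0.62·2.64) = 1.796%.
σ_{10d} = 1.796% × √10 = 5.679%.
VaR = 1.645 × 5.679% = 9.342%; on $3,000,000 that is $280,260.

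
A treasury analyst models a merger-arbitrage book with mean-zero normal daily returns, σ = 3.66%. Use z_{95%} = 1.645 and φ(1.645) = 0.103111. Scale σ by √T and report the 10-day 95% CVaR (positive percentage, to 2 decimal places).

23.87%

σ_{10d} = 3.66% × √10 = 11.574%.
ES multiplier = φ(z)/(1−α) = 0.103111/0.05 = 2.062.
ES = 11.574% × 2.062 = 23.866%.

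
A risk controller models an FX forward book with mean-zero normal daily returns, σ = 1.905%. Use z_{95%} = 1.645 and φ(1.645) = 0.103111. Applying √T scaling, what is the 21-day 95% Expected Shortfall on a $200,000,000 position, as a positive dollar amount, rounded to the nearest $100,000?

σ_{21d} = 1.905% × √21 = 8.730%.
ES multiplier = φ(z)/(1−α) = 0.103111/0.05 = 2.062.
ES = 8.730% × 2.062 = 18.001%; on $200,000,000: $36,002,000.

$36,000,000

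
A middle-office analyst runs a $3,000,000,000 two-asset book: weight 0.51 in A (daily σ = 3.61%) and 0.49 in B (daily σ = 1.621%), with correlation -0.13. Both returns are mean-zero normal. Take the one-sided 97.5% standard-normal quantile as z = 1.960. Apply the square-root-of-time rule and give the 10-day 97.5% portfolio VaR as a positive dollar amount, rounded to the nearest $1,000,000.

$355,000,000

σ_p = √(0.51²·3.61² + 0.49²·1.621² + 2·-0.13·0.51·0.49·3.61·1.621) = 1.908%.
σ_{10d} = 1.908% × √10 = 6.034%.
VaR = 1.960 × 6.034% = 11.827%; on $3,000,000,000 that is $354,810,000.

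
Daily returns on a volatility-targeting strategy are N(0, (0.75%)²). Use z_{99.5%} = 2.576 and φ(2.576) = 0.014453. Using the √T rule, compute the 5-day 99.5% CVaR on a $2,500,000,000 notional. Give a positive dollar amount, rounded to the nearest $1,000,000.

$121,000,000

σ_{5d} = 0.75% × √5 = 1.677%.
ES multiplier = φ(z)/(1−α) = 0.014453/0.005 = 2.891.
ES = 1.677% × 2.891 = 4.848%; on $2,500,000,000: $121,200,000.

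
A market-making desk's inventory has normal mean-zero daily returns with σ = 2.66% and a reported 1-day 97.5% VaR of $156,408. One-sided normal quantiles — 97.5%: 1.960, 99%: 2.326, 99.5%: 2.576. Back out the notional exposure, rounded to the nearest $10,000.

VaR as a fraction of value: z·σ = 1.960 × 2.66% = 5.2136%.
Position = $156,408 / 0.052136 = $3,000,000.

$3,000,000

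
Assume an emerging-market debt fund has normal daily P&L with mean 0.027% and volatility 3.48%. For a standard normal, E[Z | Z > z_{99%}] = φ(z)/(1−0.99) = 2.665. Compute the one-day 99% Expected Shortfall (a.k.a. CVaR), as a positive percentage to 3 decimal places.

9.247%

ES = −(0.027%) + 3.48% × 2.665 = 9.247%.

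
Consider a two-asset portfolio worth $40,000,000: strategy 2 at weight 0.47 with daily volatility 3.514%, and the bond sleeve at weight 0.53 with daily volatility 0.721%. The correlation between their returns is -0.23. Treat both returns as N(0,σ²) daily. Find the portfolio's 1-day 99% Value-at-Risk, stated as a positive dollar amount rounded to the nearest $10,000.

$1,500,000

σ_p² = 0.47²·3.514² + 0.53²·0.721² + 2·-0.23·0.47·0.53·3.514·0.721 = 2.5834 (%²).
σ_p = √2.5834 = 1.607%.
At 99%, z = 2.326.
VaR = 2.326 × 1.607% = 3.738%; on $40,000,000 that is $1,495,200.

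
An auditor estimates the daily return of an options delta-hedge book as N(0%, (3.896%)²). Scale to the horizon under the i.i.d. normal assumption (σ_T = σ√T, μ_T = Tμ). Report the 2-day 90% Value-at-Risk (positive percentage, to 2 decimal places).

7.06%

At 90%, z = 1.282.
σ_{2d} = 3.896% × √2 = 5.510%.
VaR = 1.282 × 5.510% = 7.064%.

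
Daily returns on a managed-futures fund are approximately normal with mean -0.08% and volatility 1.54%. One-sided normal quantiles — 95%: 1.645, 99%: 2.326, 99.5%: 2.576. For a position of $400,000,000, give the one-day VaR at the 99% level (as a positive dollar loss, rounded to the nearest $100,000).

VaR = −μ + z·σ = −(-0.08%) + 2.326 × 1.54% = 3.662%.
On $400,000,000: 0.03662 × $400,000,000 = $14,648,000.

$14,600,000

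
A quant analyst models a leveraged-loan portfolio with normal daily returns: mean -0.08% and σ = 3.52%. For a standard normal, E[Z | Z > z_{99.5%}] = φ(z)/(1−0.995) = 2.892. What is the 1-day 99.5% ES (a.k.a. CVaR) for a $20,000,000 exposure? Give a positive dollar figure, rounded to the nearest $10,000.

$2,050,000

ES = −(-0.08%) + 3.52% × 2.892 = 10.260%.
On $20,000,000: 0.10260 × $20,000,000 = $2,052,000.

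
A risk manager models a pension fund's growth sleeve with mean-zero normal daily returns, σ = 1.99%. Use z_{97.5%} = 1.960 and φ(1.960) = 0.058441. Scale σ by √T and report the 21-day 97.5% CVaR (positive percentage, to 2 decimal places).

21.32%

σ_{21d} = 1.99% × √21 = 9.119%.
ES multiplier = φ(z)/(1−α) = 0.058441/0.025 = 2.338.
ES = 9.119% × 2.338 = 21.320%.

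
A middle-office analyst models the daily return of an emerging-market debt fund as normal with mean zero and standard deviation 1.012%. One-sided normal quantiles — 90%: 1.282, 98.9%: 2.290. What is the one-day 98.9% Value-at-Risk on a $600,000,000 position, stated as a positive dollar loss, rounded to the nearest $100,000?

$13,900,000

VaR = z·σ = 2.290 × 1.012% = 2.317%.
On $600,000,000: 0.02317 × $600,000,000 = $13,902,000.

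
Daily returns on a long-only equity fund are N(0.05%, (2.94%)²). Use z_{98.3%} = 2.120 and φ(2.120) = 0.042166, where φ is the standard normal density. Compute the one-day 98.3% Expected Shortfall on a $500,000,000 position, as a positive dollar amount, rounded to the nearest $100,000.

Tail multiplier: φ(z)/(1−α) = 0.042166 / 0.017 = 2.480.
ES = −(0.05%) + 2.94% × 2.480 = 7.241%.
On $500,000,000: 0.07241 × $500,000,000 = $36,205,000.

$36,200,000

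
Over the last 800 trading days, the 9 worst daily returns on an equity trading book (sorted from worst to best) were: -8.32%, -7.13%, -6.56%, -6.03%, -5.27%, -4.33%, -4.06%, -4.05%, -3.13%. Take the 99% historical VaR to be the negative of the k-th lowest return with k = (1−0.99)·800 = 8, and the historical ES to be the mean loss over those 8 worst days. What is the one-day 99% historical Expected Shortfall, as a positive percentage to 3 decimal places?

The 8 worst returns sum to -45.75%.
ES = −(-45.75%) / 8 = 5.71875% ≈ 5.719%.

5.719%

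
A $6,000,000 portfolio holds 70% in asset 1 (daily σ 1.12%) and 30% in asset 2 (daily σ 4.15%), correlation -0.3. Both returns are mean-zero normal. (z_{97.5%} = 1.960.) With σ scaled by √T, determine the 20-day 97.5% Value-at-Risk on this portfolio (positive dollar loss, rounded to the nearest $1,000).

$661,000

σ_p = √(0.7²·1.12² + 0.3²·4.15² + 2·-0.3·0.7·0.3·1.12·4.15) = 1.257%.
σ_{20d} = 1.257% × √20 = 5.621%.
VaR = 1.960 × 5.621% = 11.017%; on $6,000,000 that is $661,020.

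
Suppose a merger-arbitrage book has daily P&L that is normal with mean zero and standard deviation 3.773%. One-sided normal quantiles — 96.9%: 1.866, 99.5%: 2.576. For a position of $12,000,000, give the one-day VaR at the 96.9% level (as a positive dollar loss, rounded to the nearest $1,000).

VaR = z·σ = 1.866 × 3.773% = 7.040%.
On $12,000,000: 0.07040 × $12,000,000 = $844,800.

$845,000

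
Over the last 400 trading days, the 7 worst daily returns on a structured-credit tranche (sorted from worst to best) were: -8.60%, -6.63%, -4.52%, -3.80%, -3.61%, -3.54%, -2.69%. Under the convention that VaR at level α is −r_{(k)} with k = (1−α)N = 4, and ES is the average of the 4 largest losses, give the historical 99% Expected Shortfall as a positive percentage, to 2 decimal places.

The 4 worst returns sum to -23.55%.
ES = −(-23.55%) / 4 = 5.8875% ≈ 5.89%.

5.89%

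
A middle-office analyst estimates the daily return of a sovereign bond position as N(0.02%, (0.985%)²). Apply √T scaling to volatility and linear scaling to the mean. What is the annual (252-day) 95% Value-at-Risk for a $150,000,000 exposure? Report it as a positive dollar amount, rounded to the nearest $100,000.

$31,000,000

At 95%, z = 1.645.
σ_{252d} = 0.985% × √252 = 15.636%; μ_{252d} = 252 × 0.02% = 5.040%.
VaR = −(5.040%) + 1.645 × 15.636% = 20.681%.
On $150,000,000: 0.20681 × $150,000,000 = $31,021,500.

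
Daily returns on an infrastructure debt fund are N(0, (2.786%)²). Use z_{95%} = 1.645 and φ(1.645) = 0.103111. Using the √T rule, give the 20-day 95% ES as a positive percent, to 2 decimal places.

25.69%

σ_{20d} = 2.786% × √20 = 12.459%.
ES multiplier = φ(z)/(1−α) = 0.103111/0.05 = 2.062.
ES = 12.459% × 2.062 = 25.690%.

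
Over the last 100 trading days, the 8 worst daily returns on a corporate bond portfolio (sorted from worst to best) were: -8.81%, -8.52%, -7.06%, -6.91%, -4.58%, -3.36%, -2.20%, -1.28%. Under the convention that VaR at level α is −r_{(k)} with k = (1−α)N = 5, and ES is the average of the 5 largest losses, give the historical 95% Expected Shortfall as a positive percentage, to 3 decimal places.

The 5 worst returns sum to -35.88%.
ES = −(-35.88%) / 5 = 7.176%.

7.176%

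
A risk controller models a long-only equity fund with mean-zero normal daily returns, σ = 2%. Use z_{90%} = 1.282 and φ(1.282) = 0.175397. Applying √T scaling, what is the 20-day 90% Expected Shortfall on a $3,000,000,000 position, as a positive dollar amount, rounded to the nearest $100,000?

$470,600,000

σ_{20d} = 2% × √20 = 8.944%.
ES multiplier = φ(z)/(1−α) = 0.175397/0.1 = 1.754.
ES = 8.944% × 1.754 = 15.688%; on $3,000,000,000: $470,640,000.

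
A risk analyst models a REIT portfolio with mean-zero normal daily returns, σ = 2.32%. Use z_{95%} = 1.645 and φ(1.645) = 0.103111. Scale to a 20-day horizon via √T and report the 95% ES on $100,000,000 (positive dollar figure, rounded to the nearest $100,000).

σ_{20d} = 2.32% × √20 = 10.375%.
ES multiplier = φ(z)/(1−α) = 0.103111/0.05 = 2.062.
ES = 10.375% × 2.062 = 21.393%; on $100,000,000: $21,393,000.

$21,400,000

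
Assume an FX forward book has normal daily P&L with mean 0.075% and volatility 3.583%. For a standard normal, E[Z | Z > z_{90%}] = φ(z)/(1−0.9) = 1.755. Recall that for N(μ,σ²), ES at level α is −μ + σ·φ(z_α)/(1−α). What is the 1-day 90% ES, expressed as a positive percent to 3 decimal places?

6.213%

ES = −(0.075%) + 3.583% × 1.755 = 6.213%.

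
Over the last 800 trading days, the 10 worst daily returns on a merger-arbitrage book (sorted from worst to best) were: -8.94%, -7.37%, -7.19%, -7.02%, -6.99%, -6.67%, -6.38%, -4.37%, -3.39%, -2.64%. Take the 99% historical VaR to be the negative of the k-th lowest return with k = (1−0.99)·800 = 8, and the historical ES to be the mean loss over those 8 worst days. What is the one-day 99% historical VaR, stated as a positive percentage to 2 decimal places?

k = 8; the 8th lowest return is -4.37%, so VaR = 4.37%.

4.37%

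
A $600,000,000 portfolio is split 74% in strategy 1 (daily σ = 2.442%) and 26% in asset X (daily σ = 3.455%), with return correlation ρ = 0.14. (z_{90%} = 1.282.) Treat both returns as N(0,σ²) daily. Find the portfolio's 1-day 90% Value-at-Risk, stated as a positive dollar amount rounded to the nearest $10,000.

σ_p² = 0.74²·2.442² + 0.26²·3.455² + 2·0.14·0.74·0.26·2.442·3.455 = 4.5270 (%²).
σ_p = √4.5270 = 2.128%.
VaR = 1.282 × 2.128% = 2.728%; on $600,000,000 that is $16,368,000.

$16,370,000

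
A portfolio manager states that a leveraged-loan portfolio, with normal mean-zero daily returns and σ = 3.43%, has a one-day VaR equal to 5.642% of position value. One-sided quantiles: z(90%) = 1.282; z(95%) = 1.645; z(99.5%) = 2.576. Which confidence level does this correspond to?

95%

Implied z = VaR/σ = 5.642 / 3.43 = 1.645.
This matches z(95%) = 1.645.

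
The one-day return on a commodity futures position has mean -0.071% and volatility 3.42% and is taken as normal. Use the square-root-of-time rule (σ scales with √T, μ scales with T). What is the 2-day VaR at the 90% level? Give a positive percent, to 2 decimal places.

At 90%, z = 1.282.
σ_{2d} = 3.42% × √2 = 4.837%; μ_{2d} = 2 × -0.071% = -0.142%.
VaR = −(-0.142%) + 1.282 × 4.837% = 6.343%.

6.34%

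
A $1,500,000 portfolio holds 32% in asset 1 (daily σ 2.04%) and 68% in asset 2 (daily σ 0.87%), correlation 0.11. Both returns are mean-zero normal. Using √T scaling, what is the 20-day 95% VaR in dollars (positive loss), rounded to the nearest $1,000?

σ_p = √(0.32²·2.04² + 0.68²·0.87² + 2·0.11·0.32·0.68·2.04·0.87) = 0.928%.
σ_{20d} = 0.928% × √20 = 4.150%.
z(95%) = 1.645.
VaR = 1.645 × 4.150% = 6.827%; on $1,500,000 that is $102,405.

$102,000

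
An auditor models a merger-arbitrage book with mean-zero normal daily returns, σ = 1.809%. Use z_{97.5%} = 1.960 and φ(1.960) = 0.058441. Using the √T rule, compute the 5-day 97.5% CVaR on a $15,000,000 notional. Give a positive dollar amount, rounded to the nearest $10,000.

σ_{5d} = 1.809% × √5 = 4.045%.
ES multiplier = φ(z)/(1−α) = 0.058441/0.025 = 2.338.
ES = 4.045% × 2.338 = 9.457%; on $15,000,000: $1,418,550.

$1,420,000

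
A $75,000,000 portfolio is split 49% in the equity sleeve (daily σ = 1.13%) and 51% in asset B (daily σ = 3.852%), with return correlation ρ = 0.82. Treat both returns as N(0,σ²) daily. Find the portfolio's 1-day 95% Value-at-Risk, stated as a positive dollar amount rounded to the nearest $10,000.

σ_p² = 0.49²·1.13² + 0.51²·3.852² + 2·0.82·0.49·0.51·1.13·3.852 = 5.9498 (%²).
σ_p = √5.9498 = 2.439%.
At 95%, z = 1.645.
VaR = 1.645 × 2.439% = 4.012%; on $75,000,000 that is $3,009,000.

$3,010,000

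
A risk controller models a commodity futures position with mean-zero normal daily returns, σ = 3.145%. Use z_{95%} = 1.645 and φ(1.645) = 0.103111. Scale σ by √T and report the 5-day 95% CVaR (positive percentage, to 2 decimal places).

σ_{5d} = 3.145% × √5 = 7.032%.
ES multiplier = φ(z)/(1−α) = 0.103111/0.05 = 2.062.
ES = 7.032% × 2.062 = 14.500%.

14.50%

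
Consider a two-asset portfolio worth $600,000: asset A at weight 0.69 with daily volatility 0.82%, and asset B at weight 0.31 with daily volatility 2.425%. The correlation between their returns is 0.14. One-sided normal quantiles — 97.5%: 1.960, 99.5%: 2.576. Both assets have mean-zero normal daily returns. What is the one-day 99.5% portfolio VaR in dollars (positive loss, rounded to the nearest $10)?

$15,490

σ_p² = 0.69²·0.82² + 0.31²·2.425² + 2·0.14·0.69·0.31·0.82·2.425 = 1.0044 (%²).
σ_p = √1.0044 = 1.002%.
VaR = 2.576 × 1.002% = 2.581%; on $600,000 that is $15,486.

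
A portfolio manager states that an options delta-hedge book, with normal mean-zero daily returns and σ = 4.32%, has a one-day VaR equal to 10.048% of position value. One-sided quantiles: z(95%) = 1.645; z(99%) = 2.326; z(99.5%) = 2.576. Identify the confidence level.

Implied z = VaR/σ = 10.048 / 4.32 = 2.326.
This matches z(99%) = 2.326.

99%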